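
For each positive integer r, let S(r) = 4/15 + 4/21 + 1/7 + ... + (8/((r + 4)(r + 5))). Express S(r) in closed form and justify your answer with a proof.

S(r) = 8r/(5(r + 5))

We claim S(r) = 8r/(5(r + 5)) for all r ≥ 1.
When r = 1: S(1) = 4/15, and the closed form gives 4/15. They agree.
Suppose the result is true for r = m, so S(m) = 8m/(5(m + 5)).
Then S(m+1) = S(m) + (8/((m + 5)(m + 6))) = (8m/(5(m + 5))) + (8/((m + 5)(m + 6))).
Simplifying, S(m+1) = 8(m + 1)/(5(m + 6)) = 8(m+1)/(5((m+1) + 5)),
which is the closed form with r = m+1.
Hence, by induction on r, the claim holds for every r ≥ 1.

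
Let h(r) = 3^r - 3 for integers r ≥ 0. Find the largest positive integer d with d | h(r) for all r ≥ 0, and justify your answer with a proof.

Computing the first values: h(0) = -2 and h(1) = 0; gcd(-2, 0) = 2, so d ≤ 2.
We prove 2 | 3^r - 3 for all r ≥ 0 by induction on r.
Base step (r = 0): h(0) = -2 = 2·(-1), so 2 | h(0).
Inductive step: suppose the statement holds for some m ≥ 0, i.e. 2 | h(m). Then
h(m+1) = 3^(m+1) - 3 = 3·(3^m - 3) + 6 = 3·h(m) + 6. The first term is divisible by 2 by the inductive hypothesis, and 6 is divisible by 2. Hence 2 | h(m+1).
This completes the induction.
Therefore the largest such d is 2.

d = 2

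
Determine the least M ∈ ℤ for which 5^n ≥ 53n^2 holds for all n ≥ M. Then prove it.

At n = 4: 625 < 848, so the inequality fails and M ≥ 5. We prove 5^n ≥ 53n^2 for all n ≥ 5.
Base case (n = 5): 5^n = 3125 and 53n^2 = 1325, so 3125 ≥ 1325.
Inductive step: assume the claim holds for n = k, so 5^k ≥ 53k^2.
Then 5^(k + 1) = 5·(5^k) ≥ 5·(53k^2).
Also, for k ≥ 5 we have 5·(53k^2) ≥ 53(k+1)^2, since 5 ≥ (1 + 1/k)^2 for all k ≥ 5.
Combining, 5^(k + 1) ≥ 53(k+1)^2.
By the principle of mathematical induction, the result holds for all n ≥ 5.
Hence the smallest such M is 5.

M = 5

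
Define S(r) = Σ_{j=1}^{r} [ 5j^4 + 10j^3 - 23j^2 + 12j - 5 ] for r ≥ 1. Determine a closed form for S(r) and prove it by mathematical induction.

We claim S(r) = r(r^4 + 5r^3 - r^2 - 3r - 3) for all r ≥ 1.
Base case (r = 1): S(1) = -1, and the closed form gives -1. They agree.
Suppose the result is true for r = j, so S(j) = j(j^4 + 5j^3 - j^2 - 3j - 3).
Then S(j+1) = S(j) + (5j^4 + 30j^3 + 37j^2 + 16j - 1) = (j(j^4 + 5j^3 - j^2 - 3j - 3)) + (5j^4 + 30j^3 + 37j^2 + 16j - 1).
Simplifying, S(j+1) = (j + 1)(j^4 + 9j^3 + 20j^2 + 14j - 1) = (j+1)((j+1)^4 + 5(j+1)^3 - (j+1)^2 - 3(j+1) - 3),
which is the closed form with r = j+1.
By induction, the statement is established for all r ≥ 1.

S(r) = r(r^4 + 5r^3 - r^2 - 3r - 3)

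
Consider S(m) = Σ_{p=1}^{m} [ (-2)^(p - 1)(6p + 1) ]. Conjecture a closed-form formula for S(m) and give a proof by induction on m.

We claim S(m) = -(-2)^m(2m + 1) + 1 for all m ≥ 1.
When m = 1: S(1) = 7, and the closed form gives 7. They agree.
Inductive step: suppose the statement holds for some p ≥ 1, so S(p) = -(-2)^p(2p + 1) + 1.
Then S(p+1) = S(p) + ((-2)^p(6p + 7)) = (-(-2)^p(2p + 1) + 1) + ((-2)^p(6p + 7)).
Simplifying, S(p+1) = 4(-2)^p·p + 6(-2)^p + 1 = -(-2)^(p+1)(2(p+1) + 1) + 1,
which is the closed form with m = p+1.
By induction, the statement is established for all m ≥ 1.

S(m) = -(-2)^m(2m + 1) + 1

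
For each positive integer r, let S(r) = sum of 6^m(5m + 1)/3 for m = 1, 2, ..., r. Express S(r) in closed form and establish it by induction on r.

We claim S(r) = 2·6^r·r for all r ≥ 1.
For the base case r = 1: S(1) = 12, and the closed form gives 12. They agree.
Inductive step: assume the claim holds for r = m, so S(m) = 2·6^m·m.
Then S(m+1) = S(m) + (6^m(10m + 12)) = (2·6^m·m) + (6^m(10m + 12)).
Simplifying, S(m+1) = 12·6^m(m + 1) = 2·6^(m+1)·(m+1),
which is the closed form with r = m+1.
This completes the induction.

S(r) = 2·6^r·r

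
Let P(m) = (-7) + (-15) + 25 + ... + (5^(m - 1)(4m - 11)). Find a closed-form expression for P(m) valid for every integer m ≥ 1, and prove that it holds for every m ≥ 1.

P(m) = 5^m(m - 3) + 3

We claim P(m) = 5^m(m - 3) + 3 for all m ≥ 1.
Base step (m = 1): P(1) = -7, and the closed form gives -7. They agree.
For the inductive step, assume it holds for an arbitrary i ≥ 1, so P(i) = 5^i(i - 3) + 3.
Then P(i+1) = P(i) + (5^i(4i - 7)) = (5^i(i - 3) + 3) + (5^i(4i - 7)).
Simplifying, P(i+1) = 5·5^i·i - 10·5^i + 3 = 5^(i+1)((i+1) - 3) + 3,
which is the closed form with m = i+1.
Hence, by induction on m, the claim holds for every m ≥ 1.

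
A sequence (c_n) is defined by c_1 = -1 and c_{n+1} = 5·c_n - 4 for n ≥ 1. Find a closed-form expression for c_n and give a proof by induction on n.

Computing the first terms: c_1 = -1, c_2 = -9, c_3 = -49. This suggests c_n = -2·5^(n - 1) + 1.
For the base case n = 1: the formula gives -1 = -1 = c_1.
Inductive step: suppose the statement holds for some i ≥ 1, so c_i = -2·5^(i - 1) + 1.
Then c_{i+1} = 5·c_i - 4 = 5·(-2·5^(i - 1) + 1) - 4 = -2·5^i + 1 = -2·5^((i+1) - 1) + 1,
which is the claimed formula at n = i+1.
By the principle of mathematical induction, the result holds for all n ≥ 1.

c_n = -2·5^(n - 1) + 1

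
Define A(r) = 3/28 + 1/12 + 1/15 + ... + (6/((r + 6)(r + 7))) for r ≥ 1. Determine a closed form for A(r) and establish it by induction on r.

A(r) = 6r/(7(r + 7))

We claim A(r) = 6r/(7(r + 7)) for all r ≥ 1.
Base step (r = 1): A(1) = 3/28, and the closed form gives 3/28. They agree.
Inductive step: assume the claim holds for r = j, so A(j) = 6j/(7(j + 7)).
Then A(j+1) = A(j) + (6/((j + 7)(j + 8))) = (6j/(7(j + 7))) + (6/((j + 7)(j + 8))).
Simplifying, A(j+1) = 6(j + 1)/(7(j + 8)) = 6(j+1)/(7((j+1) + 7)),
which is the closed form with r = j+1.
By the principle of mathematical induction, the result holds for all r ≥ 1.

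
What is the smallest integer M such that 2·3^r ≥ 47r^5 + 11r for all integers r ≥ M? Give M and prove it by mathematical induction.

M = 16

At r = 15: 28697814 < 35690790, so the inequality fails and M ≥ 16. We prove 2·3^r ≥ 47r^5 + 11r for all r ≥ 16.
When r = 16: 2·3^r = 86093442 and 47r^5 + 11r = 49283248, so 86093442 ≥ 49283248.
Inductive step: assume the claim holds for r = k, so 2·3^k ≥ 47k^5 + 11k.
Then 2·3^(k + 1) = 3·(2·3^k) ≥ 3·(47k^5 + 11k).
Also, for k ≥ 16 we have 3·(47k^5 + 11k) ≥ 47(k+1)^5 + 11(k+1), since 3·(47k^5 + 11k) − (47(k+1)^5 + 11(k+1)) = 94k^5 - 235k^4 - 470k^3 - 470k^2 - 213k - 58, which is nonnegative for all k ≥ 16.
Combining, 2·3^(k + 1) ≥ 47(k+1)^5 + 11(k+1).
By the principle of mathematical induction, the result holds for all r ≥ 16.
Hence the smallest such M is 16.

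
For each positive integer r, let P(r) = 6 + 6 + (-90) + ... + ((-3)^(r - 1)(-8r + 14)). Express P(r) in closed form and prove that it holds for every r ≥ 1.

We claim P(r) = (-3)^r(2r - 3) + 3 for all r ≥ 1.
Base case (r = 1): P(1) = 6, and the closed form gives 6. They agree.
Inductive step: assume the claim holds for r = j, so P(j) = (-3)^j(2j - 3) + 3.
Then P(j+1) = P(j) + ((-3)^j(-8j + 6)) = ((-3)^j(2j - 3) + 3) + ((-3)^j(-8j + 6)).
Simplifying, P(j+1) = -6(-3)^j·j + 3(-3)^j + 3 = (-3)^(j+1)(2(j+1) - 3) + 3,
which is the closed form with r = j+1.
By the principle of mathematical induction, the result holds for all r ≥ 1.

P(r) = (-3)^r(2r - 3) + 3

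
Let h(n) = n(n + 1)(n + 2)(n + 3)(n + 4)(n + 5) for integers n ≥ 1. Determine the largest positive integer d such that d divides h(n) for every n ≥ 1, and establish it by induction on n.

Computing the first values: h(1) = 720 and h(2) = 5040; gcd(720, 5040) = 720, so d ≤ 720.
We prove 720 | n(n + 1)(n + 2)(n + 3)(n + 4)(n + 5) for all n ≥ 1 by induction on n.
When n = 1: h(1) = 720 = 720·(1), so 720 | h(1).
For the inductive step, assume it holds for an arbitrary m ≥ 1, i.e. 720 | h(m). Then
h(m+1) − h(m) = (m+1)·(m+2)·(m+3)·(m+4)·(m+5)·(m+6) − m·(m+1)·(m+2)·(m+3)·(m+4)·(m+5) = (m+1)·(m+2)·(m+3)·(m+4)·(m+5)·[(m+6) − m] = 6·(m+1)·(m+2)·(m+3)·(m+4)·(m+5). The product of 5 consecutive integers is divisible by (5)! = 120, so h(m+1) − h(m) is divisible by 6·120 = 720. By the inductive hypothesis 720 | h(m), hence 720 | h(m+1).
Hence, by induction on n, the claim holds for every n ≥ 1.
Therefore the largest such d is 720.

d = 720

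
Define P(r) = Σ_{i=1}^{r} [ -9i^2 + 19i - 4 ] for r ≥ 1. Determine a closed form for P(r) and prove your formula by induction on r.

We claim P(r) = -r(3r^2 - 5r - 4) for all r ≥ 1.
Base case (r = 1): P(1) = 6, and the closed form gives 6. They agree.
Inductive step: assume the claim holds for r = i, so P(i) = i(-3i^2 + 5i + 4).
Then P(i+1) = P(i) + (-9i^2 + i + 6) = (i(-3i^2 + 5i + 4)) + (-9i^2 + i + 6).
Simplifying, P(i+1) = -(i + 1)(3i^2 + i - 6) = -(i+1)(3(i+1)^2 - 5(i+1) - 4),
which is the closed form with r = i+1.
This completes the induction.

P(r) = -r(3r^2 - 5r - 4)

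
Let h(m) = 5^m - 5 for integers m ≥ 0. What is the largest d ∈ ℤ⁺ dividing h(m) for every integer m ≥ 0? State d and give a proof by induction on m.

d = 4

Computing the first values: h(0) = -4 and h(1) = 0; gcd(-4, 0) = 4, so d ≤ 4.
We prove 4 | 5^m - 5 for all m ≥ 0 by induction on m.
Base case (m = 0): h(0) = -4 = 4·(-1), so 4 | h(0).
Inductive step: assume the claim holds for m = r, i.e. 4 | h(r). Then
h(r+1) = 5^(r+1) - 5 = 5·(5^r - 5) + 20 = 5·h(r) + 20. The first term is divisible by 4 by the inductive hypothesis, and 20 is divisible by 4. Hence 4 | h(r+1).
By the principle of mathematical induction, the result holds for all m ≥ 0.
Therefore the largest such d is 4.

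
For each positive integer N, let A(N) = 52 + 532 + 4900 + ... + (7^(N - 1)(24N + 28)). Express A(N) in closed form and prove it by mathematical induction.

We claim A(N) = 4·7^N(N + 1) - 4 for all N ≥ 1.
For the base case N = 1: A(1) = 52, and the closed form gives 52. They agree.
For the inductive step, assume it holds for an arbitrary i ≥ 1, so A(i) = 4·7^i(i + 1) - 4.
Then A(i+1) = A(i) + (7^i(24i + 52)) = (4·7^i(i + 1) - 4) + (7^i(24i + 52)).
Simplifying, A(i+1) = 28·7^i·i + 56·7^i - 4 = 4·7^(i+1)((i+1) + 1) - 4,
which is the closed form with N = i+1.
By the principle of mathematical induction, the result holds for all N ≥ 1.

A(N) = 4·7^N(N + 1) - 4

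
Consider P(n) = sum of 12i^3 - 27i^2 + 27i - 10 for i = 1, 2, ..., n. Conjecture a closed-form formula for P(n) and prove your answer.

P(n) = n(3n^3 - 3n^2 + 3n - 1)

We claim P(n) = n(3n^3 - 3n^2 + 3n - 1) for all n ≥ 1.
Base case (n = 1): P(1) = 2, and the closed form gives 2. They agree.
Inductive step: suppose the statement holds for some i ≥ 1, so P(i) = i(3i^3 - 3i^2 + 3i - 1).
Then P(i+1) = P(i) + (12i^3 + 9i^2 + 9i + 2) = (i(3i^3 - 3i^2 + 3i - 1)) + (12i^3 + 9i^2 + 9i + 2).
Simplifying, P(i+1) = (i + 1)(3i^3 + 6i^2 + 6i + 2) = (i+1)(3(i+1)^3 - 3(i+1)^2 + 3(i+1) - 1),
which is the closed form with n = i+1.
By the principle of mathematical induction, the result holds for all n ≥ 1.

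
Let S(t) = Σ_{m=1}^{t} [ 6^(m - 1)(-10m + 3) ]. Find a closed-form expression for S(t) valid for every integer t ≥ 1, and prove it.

We claim S(t) = 6^t(-2t + 1) - 1 for all t ≥ 1.
Base case (t = 1): S(1) = -7, and the closed form gives -7. They agree.
Inductive step: assume the claim holds for t = m, so S(m) = 6^m(-2m + 1) - 1.
Then S(m+1) = S(m) + (6^m(-10m - 7)) = (6^m(-2m + 1) - 1) + (6^m(-10m - 7)).
Simplifying, S(m+1) = -12·6^m·m - 6·6^m - 1 = 6^(m+1)(-2(m+1) + 1) - 1,
which is the closed form with t = m+1.
Hence, by induction on t, the claim holds for every t ≥ 1.

S(t) = 6^t(-2t + 1) - 1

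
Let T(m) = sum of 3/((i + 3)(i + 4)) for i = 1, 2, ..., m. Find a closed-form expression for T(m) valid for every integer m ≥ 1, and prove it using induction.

We claim T(m) = 3m/(4(m + 4)) for all m ≥ 1.
When m = 1: T(1) = 3/20, and the closed form gives 3/20. They agree.
Inductive step: assume the claim holds for m = i, so T(i) = 3i/(4(i + 4)).
Then T(i+1) = T(i) + (3/((i + 4)(i + 5))) = (3i/(4(i + 4))) + (3/((i + 4)(i + 5))).
Simplifying, T(i+1) = 3(i + 1)/(4(i + 5)) = 3(i+1)/(4((i+1) + 4)),
which is the closed form with m = i+1.
This completes the induction.

T(m) = 3m/(4(m + 4))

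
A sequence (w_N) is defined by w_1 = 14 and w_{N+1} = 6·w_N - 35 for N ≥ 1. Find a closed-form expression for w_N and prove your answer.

Computing the first terms: w_1 = 14, w_2 = 49, w_3 = 259. This suggests w_N = 7·6^(N - 1) + 7.
Base step (N = 1): the formula gives 14 = 14 = w_1.
For the inductive step, assume it holds for an arbitrary j ≥ 1, so w_j = 7·6^(j - 1) + 7.
Then w_{j+1} = 6·w_j - 35 = 6·(7·6^(j - 1) + 7) - 35 = 7·6^j + 7 = 7·6^((j+1) - 1) + 7,
which is the claimed formula at N = j+1.
Hence, by induction on N, the claim holds for every N ≥ 1.

w_N = 7·6^(N - 1) + 7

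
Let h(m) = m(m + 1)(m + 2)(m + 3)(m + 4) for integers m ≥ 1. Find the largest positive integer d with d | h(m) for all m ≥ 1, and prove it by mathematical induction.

Computing the first values: h(1) = 120 and h(2) = 720; gcd(120, 720) = 120, so d ≤ 120.
We prove 120 | m(m + 1)(m + 2)(m + 3)(m + 4) for all m ≥ 1 by induction on m.
For the base case m = 1: h(1) = 120 = 120·(1), so 120 | h(1).
Inductive step: assume the claim holds for m = r, i.e. 120 | h(r). Then
h(r+1) − h(r) = (r+1)·(r+2)·(r+3)·(r+4)·(r+5) − r·(r+1)·(r+2)·(r+3)·(r+4) = (r+1)·(r+2)·(r+3)·(r+4)·[(r+5) − r] = 5·(r+1)·(r+2)·(r+3)·(r+4). The product of 4 consecutive integers is divisible by (4)! = 24, so h(r+1) − h(r) is divisible by 5·24 = 120. By the inductive hypothesis 120 | h(r), hence 120 | h(r+1).
This completes the induction.
Therefore the largest such d is 120.

d = 120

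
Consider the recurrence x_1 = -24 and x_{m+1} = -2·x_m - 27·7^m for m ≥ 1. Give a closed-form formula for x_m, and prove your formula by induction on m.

Computing the first terms: x_1 = -24, x_2 = -141, x_3 = -1041. This suggests x_m = -3(-2)^(m - 1) - 3·7^m.
For the base case m = 1: the formula gives -24 = -24 = x_1.
For the inductive step, assume it holds for an arbitrary p ≥ 1, so x_p = -3(-2)^(p - 1) - 3·7^p.
Then x_{p+1} = -2·x_p - 27·7^p = -2·(-3(-2)^(p - 1) - 3·7^p) - 27·7^p = -3(-2)^p - 3·7^(p + 1) = -3(-2)^((p+1) - 1) - 3·7^(p+1),
which is the claimed formula at m = p+1.
By the principle of mathematical induction, the result holds for all m ≥ 1.

x_m = -3(-2)^(m - 1) - 3·7^m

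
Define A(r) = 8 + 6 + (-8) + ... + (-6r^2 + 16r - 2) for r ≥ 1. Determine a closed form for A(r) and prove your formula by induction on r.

A(r) = -r(2r^2 - 5r - 5)

We claim A(r) = -r(2r^2 - 5r - 5) for all r ≥ 1.
Base case (r = 1): A(1) = 8, and the closed form gives 8. They agree.
Suppose the result is true for r = k, so A(k) = k(-2k^2 + 5k + 5).
Then A(k+1) = A(k) + (-6k^2 + 4k + 8) = (k(-2k^2 + 5k + 5)) + (-6k^2 + 4k + 8).
Simplifying, A(k+1) = -(k + 1)(2k^2 - k - 8) = -(k+1)(2(k+1)^2 - 5(k+1) - 5),
which is the closed form with r = k+1.
By the principle of mathematical induction, the result holds for all r ≥ 1.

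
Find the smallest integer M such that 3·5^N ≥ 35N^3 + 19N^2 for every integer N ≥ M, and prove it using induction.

At N = 4: 1875 < 2544, so the inequality fails and M ≥ 5. We prove 3·5^N ≥ 35N^3 + 19N^2 for all N ≥ 5.
For the base case N = 5: 3·5^N = 9375 and 35N^3 + 19N^2 = 4850, so 9375 ≥ 4850.
Inductive step: suppose the statement holds for some k ≥ 5, so 3·5^k ≥ 35k^3 + 19k^2.
Then 3·5^(k + 1) = 5·(3·5^k) ≥ 5·(35k^3 + 19k^2).
Also, for k ≥ 5 we have 5·(35k^3 + 19k^2) ≥ 35(k+1)^3 + 19(k+1)^2, since 5·(35k^3 + 19k^2) − (35(k+1)^3 + 19(k+1)^2) = 140k^3 - 29k^2 - 143k - 54, which is nonnegative for all k ≥ 5.
Combining, 3·5^(k + 1) ≥ 35(k+1)^3 + 19(k+1)^2.
By the principle of mathematical induction, the result holds for all N ≥ 5.
Hence the smallest such M is 5.

M = 5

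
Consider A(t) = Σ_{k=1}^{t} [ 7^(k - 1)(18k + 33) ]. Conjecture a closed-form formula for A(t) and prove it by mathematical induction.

We claim A(t) = 7^t(3t + 5) - 5 for all t ≥ 1.
Base step (t = 1): A(1) = 51, and the closed form gives 51. They agree.
For the inductive step, assume it holds for an arbitrary k ≥ 1, so A(k) = 7^k(3k + 5) - 5.
Then A(k+1) = A(k) + (7^k(18k + 51)) = (7^k(3k + 5) - 5) + (7^k(18k + 51)).
Simplifying, A(k+1) = 21·7^k·k + 56·7^k - 5 = 7^(k+1)(3(k+1) + 5) - 5,
which is the closed form with t = k+1.
This completes the induction.

A(t) = 7^t(3t + 5) - 5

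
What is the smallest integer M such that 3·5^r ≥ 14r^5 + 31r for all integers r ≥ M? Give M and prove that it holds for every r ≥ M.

At r = 7: 234375 < 235515, so the inequality fails and M ≥ 8. We prove 3·5^r ≥ 14r^5 + 31r for all r ≥ 8.
For the base case r = 8: 3·5^r = 1171875 and 14r^5 + 31r = 459000, so 1171875 ≥ 459000.
Inductive step: suppose the statement holds for some k ≥ 8, so 3·5^k ≥ 14k^5 + 31k.
Then 3·5^(k + 1) = 5·(3·5^k) ≥ 5·(14k^5 + 31k).
Also, for k ≥ 8 we have 5·(14k^5 + 31k) ≥ 14(k+1)^5 + 31(k+1), since 5·(14k^5 + 31k) − (14(k+1)^5 + 31(k+1)) = 56k^5 - 70k^4 - 140k^3 - 140k^2 + 54k - 45, which is nonnegative for all k ≥ 8.
Combining, 3·5^(k + 1) ≥ 14(k+1)^5 + 31(k+1).
By the principle of mathematical induction, the result holds for all r ≥ 8.
Hence the smallest such M is 8.

M = 8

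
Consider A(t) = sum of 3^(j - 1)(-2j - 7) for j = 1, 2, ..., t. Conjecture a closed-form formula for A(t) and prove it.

A(t) = -3^t(t + 3) + 3

We claim A(t) = -3^t(t + 3) + 3 for all t ≥ 1.
Base step (t = 1): A(1) = -9, and the closed form gives -9. They agree.
Inductive step: suppose the statement holds for some j ≥ 1, so A(j) = -3^j(j + 3) + 3.
Then A(j+1) = A(j) + (3^j(-2j - 9)) = (-3^j(j + 3) + 3) + (3^j(-2j - 9)).
Simplifying, A(j+1) = -3·3^j·j - 12·3^j + 3 = -3^(j+1)((j+1) + 3) + 3,
which is the closed form with t = j+1.
By induction, the statement is established for all t ≥ 1.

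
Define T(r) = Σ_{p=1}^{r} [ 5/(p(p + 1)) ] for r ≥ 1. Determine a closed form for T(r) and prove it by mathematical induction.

T(r) = 5r/(r + 1)

We claim T(r) = 5r/(r + 1) for all r ≥ 1.
For the base case r = 1: T(1) = 5/2, and the closed form gives 5/2. They agree.
For the inductive step, assume it holds for an arbitrary p ≥ 1, so T(p) = 5p/(p + 1).
Then T(p+1) = T(p) + (5/((p + 1)(p + 2))) = (5p/(p + 1)) + (5/((p + 1)(p + 2))).
Simplifying, T(p+1) = 5(p + 1)/(p + 2) = 5(p+1)/((p+1) + 1),
which is the closed form with r = p+1.
This completes the induction.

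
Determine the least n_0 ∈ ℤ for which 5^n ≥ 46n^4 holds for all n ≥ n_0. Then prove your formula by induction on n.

n_0 = 8

At n = 7: 78125 < 110446, so the inequality fails and n_0 ≥ 8. We prove 5^n ≥ 46n^4 for all n ≥ 8.
Base case (n = 8): 5^n = 390625 and 46n^4 = 188416, so 390625 ≥ 188416.
Suppose the result is true for n = r, so 5^r ≥ 46r^4.
Then 5^(r + 1) = 5·(5^r) ≥ 5·(46r^4).
Also, for r ≥ 8 we have 5·(46r^4) ≥ 46(r+1)^4, since 5 ≥ (1 + 1/r)^4 for all r ≥ 8.
Combining, 5^(r + 1) ≥ 46(r+1)^4.
By induction, the statement is established for all n ≥ 8.
Hence the smallest such n_0 is 8.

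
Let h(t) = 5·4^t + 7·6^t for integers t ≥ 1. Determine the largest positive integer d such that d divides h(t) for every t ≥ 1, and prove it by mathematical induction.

Computing the first values: h(1) = 62 and h(2) = 332; gcd(62, 332) = 2, so d ≤ 2.
We prove 2 | 5·4^t + 7·6^t for all t ≥ 1 by induction on t.
When t = 1: h(1) = 62 = 2·(31), so 2 | h(1).
For the inductive step, assume it holds for an arbitrary p ≥ 1, i.e. 2 | h(p). Then
h(p+1) − 6·h(p) = (5·4^(p+1) + 7·6^(p+1)) − 6·(5·4^p + 7·6^p) = (5)·4^p·(4 − 6) = (-10)·4^p. Since 2 | h(p) by the inductive hypothesis, 2 | 6·h(p); and 2 | -10 since -10 = 2·-5. Therefore 2 | h(p+1).
This completes the induction.
Therefore the largest such d is 2.

d = 2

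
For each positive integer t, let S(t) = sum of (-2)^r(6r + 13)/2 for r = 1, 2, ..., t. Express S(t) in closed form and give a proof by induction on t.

We claim S(t) = (-2)^t(2t + 5) - 5 for all t ≥ 1.
Base case (t = 1): S(1) = -19, and the closed form gives -19. They agree.
Inductive step: suppose the statement holds for some r ≥ 1, so S(r) = (-2)^r(2r + 5) - 5.
Then S(r+1) = S(r) + ((-2)^r(-6r - 19)) = ((-2)^r(2r + 5) - 5) + ((-2)^r(-6r - 19)).
Simplifying, S(r+1) = -4(-2)^r·r - 14(-2)^r - 5 = (-2)^(r+1)(2(r+1) + 5) - 5,
which is the closed form with t = r+1.
Hence, by induction on t, the claim holds for every t ≥ 1.

S(t) = (-2)^t(2t + 5) - 5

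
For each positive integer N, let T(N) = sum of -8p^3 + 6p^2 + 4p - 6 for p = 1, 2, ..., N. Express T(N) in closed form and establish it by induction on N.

T(N) = -N(2N^3 + 2N^2 - 3N + 3)

We claim T(N) = -N(2N^3 + 2N^2 - 3N + 3) for all N ≥ 1.
For the base case N = 1: T(1) = -4, and the closed form gives -4. They agree.
Inductive step: suppose the statement holds for some p ≥ 1, so T(p) = p(-2p^3 - 2p^2 + 3p - 3).
Then T(p+1) = T(p) + (-8p^3 - 18p^2 - 8p - 4) = (p(-2p^3 - 2p^2 + 3p - 3)) + (-8p^3 - 18p^2 - 8p - 4).
Simplifying, T(p+1) = -(p + 1)(2p^3 + 8p^2 + 7p + 4) = -(p+1)(2(p+1)^3 + 2(p+1)^2 - 3(p+1) + 3),
which is the closed form with N = p+1.
Hence, by induction on N, the claim holds for every N ≥ 1.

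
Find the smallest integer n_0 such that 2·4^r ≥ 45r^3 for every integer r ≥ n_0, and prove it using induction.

n_0 = 7

At r = 6: 8192 < 9720, so the inequality fails and n_0 ≥ 7. We prove 2·4^r ≥ 45r^3 for all r ≥ 7.
Base step (r = 7): 2·4^r = 32768 and 45r^3 = 15435, so 32768 ≥ 15435.
Suppose the result is true for r = i, so 2·4^i ≥ 45i^3.
Then 2·4^(i + 1) = 4·(2·4^i) ≥ 4·(45i^3).
Also, for i ≥ 7 we have 4·(45i^3) ≥ 45(i+1)^3, since 4 ≥ (1 + 1/i)^3 for all i ≥ 7.
Combining, 2·4^(i + 1) ≥ 45(i+1)^3.
By induction, the statement is established for all r ≥ 7.
Hence the smallest such n_0 is 7.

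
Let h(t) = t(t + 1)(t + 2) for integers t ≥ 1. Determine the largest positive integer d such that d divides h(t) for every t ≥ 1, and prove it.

d = 6

Computing the first values: h(1) = 6 and h(2) = 24; gcd(6, 24) = 6, so d ≤ 6.
We prove 6 | t(t + 1)(t + 2) for all t ≥ 1 by induction on t.
When t = 1: h(1) = 6 = 6·(1), so 6 | h(1).
Inductive step: suppose the statement holds for some r ≥ 1, i.e. 6 | h(r). Then
h(r+1) − h(r) = (r+1)·(r+2)·(r+3) − r·(r+1)·(r+2) = (r+1)·(r+2)·[(r+3) − r] = 3·(r+1)·(r+2). The product of 2 consecutive integers is divisible by (2)! = 2, so h(r+1) − h(r) is divisible by 3·2 = 6. By the inductive hypothesis 6 | h(r), hence 6 | h(r+1).
By induction, the statement is established for all t ≥ 1.
Therefore the largest such d is 6.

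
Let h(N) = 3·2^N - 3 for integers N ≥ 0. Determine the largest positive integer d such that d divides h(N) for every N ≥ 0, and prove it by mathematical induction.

d = 3

Computing the first values: h(0) = 0 and h(1) = 3; gcd(0, 3) = 3, so d ≤ 3.
We prove 3 | 3·2^N - 3 for all N ≥ 0 by induction on N.
Base case (N = 0): h(0) = 0 = 3·(0), so 3 | h(0).
Suppose the result is true for N = r, i.e. 3 | h(r). Then
h(r+1) = 3·2^(r+1) - 3 = 2·(3·2^r - 3) + 3 = 2·h(r) + 3. The first term is divisible by 3 by the inductive hypothesis, and 3 is divisible by 3. Hence 3 | h(r+1).
Hence, by induction on N, the claim holds for every N ≥ 0.
Therefore the largest such d is 3.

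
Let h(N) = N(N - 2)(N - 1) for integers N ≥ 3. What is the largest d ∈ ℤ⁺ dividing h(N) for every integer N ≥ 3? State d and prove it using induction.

Computing the first values: h(3) = 6 and h(4) = 24; gcd(6, 24) = 6, so d ≤ 6.
We prove 6 | N(N - 2)(N - 1) for all N ≥ 3 by induction on N.
Base case (N = 3): h(3) = 6 = 6·(1), so 6 | h(3).
For the inductive step, assume it holds for an arbitrary k ≥ 3, i.e. 6 | h(k). Then
h(k+1) − h(k) = (k-1)·k·(k+1) − (k-2)·(k-1)·k = (k-1)·k·[(k+1) − (k-2)] = 3·(k-1)·k. The product of 2 consecutive integers is divisible by (2)! = 2, so h(k+1) − h(k) is divisible by 3·2 = 6. By the inductive hypothesis 6 | h(k), hence 6 | h(k+1).
By induction, the statement is established for all N ≥ 3.
Therefore the largest such d is 6.

d = 6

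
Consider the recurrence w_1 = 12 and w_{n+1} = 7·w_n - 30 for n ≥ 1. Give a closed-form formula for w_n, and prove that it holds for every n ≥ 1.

w_n = 7^n + 5

Computing the first terms: w_1 = 12, w_2 = 54, w_3 = 348. This suggests w_n = 7^n + 5.
For the base case n = 1: the formula gives 12 = 12 = w_1.
Inductive step: assume the claim holds for n = m, so w_m = 7^m + 5.
Then w_{m+1} = 7·w_m - 30 = 7·(7^m + 5) - 30 = 7^(m + 1) + 5,
which is the claimed formula at n = m+1.
By induction, the statement is established for all n ≥ 1.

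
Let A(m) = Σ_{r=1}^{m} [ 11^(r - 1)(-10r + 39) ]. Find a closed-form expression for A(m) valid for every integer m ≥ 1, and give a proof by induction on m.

We claim A(m) = 11^m(-m + 4) - 4 for all m ≥ 1.
When m = 1: A(1) = 29, and the closed form gives 29. They agree.
Inductive step: assume the claim holds for m = r, so A(r) = 11^r(-r + 4) - 4.
Then A(r+1) = A(r) + (11^r(-10r + 29)) = (11^r(-r + 4) - 4) + (11^r(-10r + 29)).
Simplifying, A(r+1) = -11·11^r·r + 33·11^r - 4 = 11^(r+1)(-(r+1) + 4) - 4,
which is the closed form with m = r+1.
By induction, the statement is established for all m ≥ 1.

A(m) = 11^m(-m + 4) - 4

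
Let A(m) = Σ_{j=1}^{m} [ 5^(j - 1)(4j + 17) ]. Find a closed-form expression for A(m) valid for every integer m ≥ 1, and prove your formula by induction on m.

A(m) = 5^m(m + 4) - 4

We claim A(m) = 5^m(m + 4) - 4 for all m ≥ 1.
Base step (m = 1): A(1) = 21, and the closed form gives 21. They agree.
Inductive step: suppose the statement holds for some j ≥ 1, so A(j) = 5^j(j + 4) - 4.
Then A(j+1) = A(j) + (5^j(4j + 21)) = (5^j(j + 4) - 4) + (5^j(4j + 21)).
Simplifying, A(j+1) = 5^(j + 1)j + 5^(j + 2) - 4 = 5^(j+1)((j+1) + 4) - 4,
which is the closed form with m = j+1.
By induction, the statement is established for all m ≥ 1.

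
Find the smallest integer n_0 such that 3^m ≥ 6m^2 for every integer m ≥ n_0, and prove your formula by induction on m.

n_0 = 5

At m = 4: 81 < 96, so the inequality fails and n_0 ≥ 5. We prove 3^m ≥ 6m^2 for all m ≥ 5.
Base step (m = 5): 3^m = 243 and 6m^2 = 150, so 243 ≥ 150.
Inductive step: suppose the statement holds for some j ≥ 5, so 3^j ≥ 6j^2.
Then 3^(j + 1) = 3·(3^j) ≥ 3·(6j^2).
Also, for j ≥ 5 we have 3·(6j^2) ≥ 6(j+1)^2, since 3 ≥ (1 + 1/j)^2 for all j ≥ 5.
Combining, 3^(j + 1) ≥ 6(j+1)^2.
Hence, by induction on m, the claim holds for every m ≥ 5.
Hence the smallest such n_0 is 5.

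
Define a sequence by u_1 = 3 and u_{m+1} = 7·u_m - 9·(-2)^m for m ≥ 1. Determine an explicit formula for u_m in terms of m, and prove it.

u_m = (-2)^m + 5·7^(m - 1)

Computing the first terms: u_1 = 3, u_2 = 39, u_3 = 237. This suggests u_m = (-2)^m + 5·7^(m - 1).
Base case (m = 1): the formula gives 3 = 3 = u_1.
Inductive step: assume the claim holds for m = i, so u_i = (-2)^i + 5·7^(i - 1).
Then u_{i+1} = 7·u_i - 9·(-2)^i = 7·((-2)^i + 5·7^(i - 1)) - 9·(-2)^i = (-2)^(i + 1) + 5·7^i = (-2)^(i+1) + 5·7^((i+1) - 1),
which is the claimed formula at m = i+1.
This completes the induction.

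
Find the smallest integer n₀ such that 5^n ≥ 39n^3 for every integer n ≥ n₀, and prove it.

At n = 5: 3125 < 4875, so the inequality fails and n₀ ≥ 6. We prove 5^n ≥ 39n^3 for all n ≥ 6.
When n = 6: 5^n = 15625 and 39n^3 = 8424, so 15625 ≥ 8424.
For the inductive step, assume it holds for an arbitrary j ≥ 6, so 5^j ≥ 39j^3.
Then 5^(j + 1) = 5·(5^j) ≥ 5·(39j^3).
Also, for j ≥ 6 we have 5·(39j^3) ≥ 39(j+1)^3, since 5 ≥ (1 + 1/j)^3 for all j ≥ 6.
Combining, 5^(j + 1) ≥ 39(j+1)^3.
Hence, by induction on n, the claim holds for every n ≥ 6.
Hence the smallest such n₀ is 6.

n₀ = 6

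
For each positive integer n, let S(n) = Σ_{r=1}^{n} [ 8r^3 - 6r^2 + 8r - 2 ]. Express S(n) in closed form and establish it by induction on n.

We claim S(n) = n(2n^3 + 2n^2 + 3n + 1) for all n ≥ 1.
Base step (n = 1): S(1) = 8, and the closed form gives 8. They agree.
Inductive step: assume the claim holds for n = r, so S(r) = r(2r^3 + 2r^2 + 3r + 1).
Then S(r+1) = S(r) + (8r^3 + 18r^2 + 20r + 8) = (r(2r^3 + 2r^2 + 3r + 1)) + (8r^3 + 18r^2 + 20r + 8).
Simplifying, S(r+1) = (r + 1)(2r^3 + 8r^2 + 13r + 8) = (r+1)(2(r+1)^3 + 2(r+1)^2 + 3(r+1) + 1),
which is the closed form with n = r+1.
Hence, by induction on n, the claim holds for every n ≥ 1.

S(n) = n(2n^3 + 2n^2 + 3n + 1)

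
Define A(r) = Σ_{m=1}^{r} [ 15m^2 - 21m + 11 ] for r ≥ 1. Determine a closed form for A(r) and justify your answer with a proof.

A(r) = r(5r^2 - 3r + 3)

We claim A(r) = r(5r^2 - 3r + 3) for all r ≥ 1.
When r = 1: A(1) = 5, and the closed form gives 5. They agree.
Suppose the result is true for r = m, so A(m) = m(5m^2 - 3m + 3).
Then A(m+1) = A(m) + (15m^2 + 9m + 5) = (m(5m^2 - 3m + 3)) + (15m^2 + 9m + 5).
Simplifying, A(m+1) = (m + 1)(5m^2 + 7m + 5) = (m+1)(5(m+1)^2 - 3(m+1) + 3),
which is the closed form with r = m+1.
Hence, by induction on r, the claim holds for every r ≥ 1.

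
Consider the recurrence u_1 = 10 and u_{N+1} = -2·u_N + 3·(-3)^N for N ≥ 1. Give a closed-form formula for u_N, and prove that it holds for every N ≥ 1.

Computing the first terms: u_1 = 10, u_2 = -29, u_3 = 85. This suggests u_N = (-2)^(N - 1) + (-3)^(N + 1).
For the base case N = 1: the formula gives 10 = 10 = u_1.
Inductive step: assume the claim holds for N = i, so u_i = (-2)^(i - 1) + (-3)^(i + 1).
Then u_{i+1} = -2·u_i + 3·(-3)^i = -2·((-2)^(i - 1) + (-3)^(i + 1)) + 3·(-3)^i = (-2)^i + (-3)^(i + 2) = (-2)^((i+1) - 1) + (-3)^((i+1) + 1),
which is the claimed formula at N = i+1.
Hence, by induction on N, the claim holds for every N ≥ 1.

u_N = (-2)^(N - 1) + (-3)^(N + 1)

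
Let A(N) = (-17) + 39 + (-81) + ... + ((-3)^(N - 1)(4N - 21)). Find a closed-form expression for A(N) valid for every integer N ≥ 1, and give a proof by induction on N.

We claim A(N) = (-3)^N(-N + 5) - 5 for all N ≥ 1.
Base step (N = 1): A(1) = -17, and the closed form gives -17. They agree.
Inductive step: assume the claim holds for N = k, so A(k) = (-3)^k(-k + 5) - 5.
Then A(k+1) = A(k) + ((-3)^k(4k - 17)) = ((-3)^k(-k + 5) - 5) + ((-3)^k(4k - 17)).
Simplifying, A(k+1) = 3(-3)^k·k - 12(-3)^k - 5 = (-3)^(k+1)(-(k+1) + 5) - 5,
which is the closed form with N = k+1.
By the principle of mathematical induction, the result holds for all N ≥ 1.

A(N) = (-3)^N(-N + 5) - 5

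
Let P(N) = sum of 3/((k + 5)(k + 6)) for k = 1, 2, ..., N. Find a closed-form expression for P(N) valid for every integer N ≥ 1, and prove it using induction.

P(N) = N/(2(N + 6))

We claim P(N) = N/(2(N + 6)) for all N ≥ 1.
Base step (N = 1): P(1) = 1/14, and the closed form gives 1/14. They agree.
Inductive step: suppose the statement holds for some k ≥ 1, so P(k) = k/(2(k + 6)).
Then P(k+1) = P(k) + (3/((k + 6)(k + 7))) = (k/(2(k + 6))) + (3/((k + 6)(k + 7))).
Simplifying, P(k+1) = (k + 1)/(2(k + 7)) = (k+1)/(2((k+1) + 6)),
which is the closed form with N = k+1.
Hence, by induction on N, the claim holds for every N ≥ 1.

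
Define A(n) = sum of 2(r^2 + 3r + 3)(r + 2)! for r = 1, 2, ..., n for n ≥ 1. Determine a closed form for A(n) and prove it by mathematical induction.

We claim A(n) = (2n + 2)(n + 3)! - 12 for all n ≥ 1.
Base case (n = 1): A(1) = 84, and the closed form gives 84. They agree.
Suppose the result is true for n = r, so A(r) = (2r + 2)(r + 3)! - 12.
Then A(r+1) = A(r) + (2(r^2 + 5r + 7)(r + 3)!) = ((2r + 2)(r + 3)! - 12) + (2(r^2 + 5r + 7)(r + 3)!).
Simplifying, A(r+1) = (2(r+1) + 2)((r+1) + 3)! - 12,
which is the closed form with n = r+1.
By the principle of mathematical induction, the result holds for all n ≥ 1.

A(n) = (2n + 2)(n + 3)! - 12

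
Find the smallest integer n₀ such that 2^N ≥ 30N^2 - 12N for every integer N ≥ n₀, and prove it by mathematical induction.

At N = 12: 4096 < 4176, so the inequality fails and n₀ ≥ 13. We prove 2^N ≥ 30N^2 - 12N for all N ≥ 13.
When N = 13: 2^N = 8192 and 30N^2 - 12N = 4914, so 8192 ≥ 4914.
For the inductive step, assume it holds for an arbitrary p ≥ 13, so 2^p ≥ 30p^2 - 12p.
Then 2^(p + 1) = 2·(2^p) ≥ 2·(30p^2 - 12p).
Also, for p ≥ 13 we have 2·(30p^2 - 12p) ≥ 30(p+1)^2 - 12(p+1), since 2·(30p^2 - 12p) − (30(p+1)^2 - 12(p+1)) = 30p^2 - 72p - 18, which is nonnegative for all p ≥ 13.
Combining, 2^(p + 1) ≥ 30(p+1)^2 - 12(p+1).
This completes the induction.
Hence the smallest such n₀ is 13.

n₀ = 13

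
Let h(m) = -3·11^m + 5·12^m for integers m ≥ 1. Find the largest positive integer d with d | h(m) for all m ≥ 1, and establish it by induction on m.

Computing the first values: h(1) = 27 and h(2) = 357; gcd(27, 357) = 3, so d ≤ 3.
We prove 3 | -3·11^m + 5·12^m for all m ≥ 1 by induction on m.
When m = 1: h(1) = 27 = 3·(9), so 3 | h(1).
Inductive step: suppose the statement holds for some j ≥ 1, i.e. 3 | h(j). Then
h(j+1) − 12·h(j) = (-3·11^(j+1) + 5·12^(j+1)) − 12·(-3·11^j + 5·12^j) = (-3)·11^j·(11 − 12) = (3)·11^j. Since 3 | h(j) by the inductive hypothesis, 3 | 12·h(j); and 3 | 3 since 3 = 3·1. Therefore 3 | h(j+1).
This completes the induction.
Therefore the largest such d is 3.

d = 3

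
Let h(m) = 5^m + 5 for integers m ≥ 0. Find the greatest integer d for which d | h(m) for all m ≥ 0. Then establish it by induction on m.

d = 2

Computing the first values: h(0) = 6 and h(1) = 10; gcd(6, 10) = 2, so d ≤ 2.
We prove 2 | 5^m + 5 for all m ≥ 0 by induction on m.
Base step (m = 0): h(0) = 6 = 2·(3), so 2 | h(0).
Suppose the result is true for m = i, i.e. 2 | h(i). Then
h(i+1) = 5^(i+1) + 5 = 5·(5^i + 5) - 20 = 5·h(i) - 20. The first term is divisible by 2 by the inductive hypothesis, and -20 is divisible by 2. Hence 2 | h(i+1).
By the principle of mathematical induction, the result holds for all m ≥ 0.
Therefore the largest such d is 2.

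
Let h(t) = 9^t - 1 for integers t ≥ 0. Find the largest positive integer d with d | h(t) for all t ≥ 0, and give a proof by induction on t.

Computing the first values: h(0) = 0 and h(1) = 8; gcd(0, 8) = 8, so d ≤ 8.
We prove 8 | 9^t - 1 for all t ≥ 0 by induction on t.
For the base case t = 0: h(0) = 0 = 8·(0), so 8 | h(0).
Inductive step: suppose the statement holds for some j ≥ 0, i.e. 8 | h(j). Then
h(j+1) = 9^(j+1) - 1 = 9·(9^j - 1) + 8 = 9·h(j) + 8. The first term is divisible by 8 by the inductive hypothesis, and 8 is divisible by 8. Hence 8 | h(j+1).
Hence, by induction on t, the claim holds for every t ≥ 0.
Therefore the largest such d is 8.

d = 8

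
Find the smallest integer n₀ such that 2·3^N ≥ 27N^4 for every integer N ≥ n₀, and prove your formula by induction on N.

n₀ = 12

At N = 11: 354294 < 395307, so the inequality fails and n₀ ≥ 12. We prove 2·3^N ≥ 27N^4 for all N ≥ 12.
For the base case N = 12: 2·3^N = 1062882 and 27N^4 = 559872, so 1062882 ≥ 559872.
For the inductive step, assume it holds for an arbitrary m ≥ 12, so 2·3^m ≥ 27m^4.
Then 2·3^(m + 1) = 3·(2·3^m) ≥ 3·(27m^4).
Also, for m ≥ 12 we have 3·(27m^4) ≥ 27(m+1)^4, since 3 ≥ (1 + 1/m)^4 for all m ≥ 12.
Combining, 2·3^(m + 1) ≥ 27(m+1)^4.
By induction, the statement is established for all N ≥ 12.
Hence the smallest such n₀ is 12.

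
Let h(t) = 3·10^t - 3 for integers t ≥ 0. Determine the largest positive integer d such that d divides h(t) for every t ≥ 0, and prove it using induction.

Computing the first values: h(0) = 0 and h(1) = 27; gcd(0, 27) = 27, so d ≤ 27.
We prove 27 | 3·10^t - 3 for all t ≥ 0 by induction on t.
When t = 0: h(0) = 0 = 27·(0), so 27 | h(0).
Inductive step: assume the claim holds for t = p, i.e. 27 | h(p). Then
h(p+1) = 3·10^(p+1) - 3 = 10·(3·10^p - 3) + 27 = 10·h(p) + 27. The first term is divisible by 27 by the inductive hypothesis, and 27 is divisible by 27. Hence 27 | h(p+1).
By induction, the statement is established for all t ≥ 0.
Therefore the largest such d is 27.

d = 27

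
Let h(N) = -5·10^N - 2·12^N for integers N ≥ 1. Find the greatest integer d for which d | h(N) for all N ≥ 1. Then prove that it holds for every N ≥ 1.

d = 2

Computing the first values: h(1) = -74 and h(2) = -788; gcd(-74, -788) = 2, so d ≤ 2.
We prove 2 | -5·10^N - 2·12^N for all N ≥ 1 by induction on N.
Base case (N = 1): h(1) = -74 = 2·(-37), so 2 | h(1).
Suppose the result is true for N = m, i.e. 2 | h(m). Then
h(m+1) − 12·h(m) = (-5·10^(m+1) - 2·12^(m+1)) − 12·(-5·10^m - 2·12^m) = (-5)·10^m·(10 − 12) = (10)·10^m. Since 2 | h(m) by the inductive hypothesis, 2 | 12·h(m); and 2 | 10 since 10 = 2·5. Therefore 2 | h(m+1).
Hence, by induction on N, the claim holds for every N ≥ 1.
Therefore the largest such d is 2.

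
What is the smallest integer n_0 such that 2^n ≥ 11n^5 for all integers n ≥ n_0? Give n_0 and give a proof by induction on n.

n_0 = 28

At n = 27: 134217728 < 157837977, so the inequality fails and n_0 ≥ 28. We prove 2^n ≥ 11n^5 for all n ≥ 28.
Base step (n = 28): 2^n = 268435456 and 11n^5 = 189314048, so 268435456 ≥ 189314048.
For the inductive step, assume it holds for an arbitrary r ≥ 28, so 2^r ≥ 11r^5.
Then 2^(r + 1) = 2·(2^r) ≥ 2·(11r^5).
Also, for r ≥ 28 we have 2·(11r^5) ≥ 11(r+1)^5, since 2 ≥ (1 + 1/r)^5 for all r ≥ 28.
Combining, 2^(r + 1) ≥ 11(r+1)^5.
This completes the induction.
Hence the smallest such n_0 is 28.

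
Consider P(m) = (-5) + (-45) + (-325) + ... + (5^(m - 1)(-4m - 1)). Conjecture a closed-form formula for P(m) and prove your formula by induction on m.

We claim P(m) = -5^m·m for all m ≥ 1.
When m = 1: P(1) = -5, and the closed form gives -5. They agree.
Inductive step: assume the claim holds for m = k, so P(k) = -5^k·k.
Then P(k+1) = P(k) + (5^k(-4k - 5)) = (-5^k·k) + (5^k(-4k - 5)).
Simplifying, P(k+1) = 5^(k + 1)(-k - 1) = -5^(k+1)·(k+1),
which is the closed form with m = k+1.
By the principle of mathematical induction, the result holds for all m ≥ 1.

P(m) = -5^m·m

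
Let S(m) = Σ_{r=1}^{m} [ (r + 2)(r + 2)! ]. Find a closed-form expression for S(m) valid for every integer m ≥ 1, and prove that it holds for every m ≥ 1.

We claim S(m) = (m + 3)! - 6 for all m ≥ 1.
Base step (m = 1): S(1) = 18, and the closed form gives 18. They agree.
For the inductive step, assume it holds for an arbitrary r ≥ 1, so S(r) = (r + 3)! - 6.
Then S(r+1) = S(r) + ((r + 3)(r + 3)!) = ((r + 3)! - 6) + ((r + 3)(r + 3)!).
Simplifying, S(r+1) = ((r+1) + 3)! - 6,
which is the closed form with m = r+1.
This completes the induction.

S(m) = (m + 3)! - 6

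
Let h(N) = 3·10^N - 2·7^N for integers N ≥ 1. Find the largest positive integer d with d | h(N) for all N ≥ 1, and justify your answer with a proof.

d = 2

Computing the first values: h(1) = 16 and h(2) = 202; gcd(16, 202) = 2, so d ≤ 2.
We prove 2 | 3·10^N - 2·7^N for all N ≥ 1 by induction on N.
For the base case N = 1: h(1) = 16 = 2·(8), so 2 | h(1).
Inductive step: suppose the statement holds for some r ≥ 1, i.e. 2 | h(r). Then
h(r+1) − 10·h(r) = (3·10^(r+1) - 2·7^(r+1)) − 10·(3·10^r - 2·7^r) = (-2)·7^r·(7 − 10) = (6)·7^r. Since 2 | h(r) by the inductive hypothesis, 2 | 10·h(r); and 2 | 6 since 6 = 2·3. Therefore 2 | h(r+1).
Hence, by induction on N, the claim holds for every N ≥ 1.
Therefore the largest such d is 2.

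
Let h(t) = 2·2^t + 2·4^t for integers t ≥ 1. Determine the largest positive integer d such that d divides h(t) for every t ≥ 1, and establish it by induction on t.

d = 4

Computing the first values: h(1) = 12 and h(2) = 40; gcd(12, 40) = 4, so d ≤ 4.
We prove 4 | 2·2^t + 2·4^t for all t ≥ 1 by induction on t.
Base step (t = 1): h(1) = 12 = 4·(3), so 4 | h(1).
Inductive step: assume the claim holds for t = k, i.e. 4 | h(k). Then
h(k+1) − 4·h(k) = (2·2^(k+1) + 2·4^(k+1)) − 4·(2·2^k + 2·4^k) = (2)·2^k·(2 − 4) = (-4)·2^k. Since 4 | h(k) by the inductive hypothesis, 4 | 4·h(k); and 4 | -4 since -4 = 4·-1. Therefore 4 | h(k+1).
This completes the induction.
Therefore the largest such d is 4.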